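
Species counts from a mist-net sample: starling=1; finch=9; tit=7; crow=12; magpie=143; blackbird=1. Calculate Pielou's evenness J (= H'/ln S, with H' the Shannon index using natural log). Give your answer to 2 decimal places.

0.38

Total N = 1+9+7+12+143+1 = 173, so the proportions are 0.0058, 0.052, 0.0405, 0.0694, 0.8266, 0.0058 (working shown to 4 dp, full precision carried).
H' = −Σ pᵢ ln pᵢ = −((-0.0298) + (-0.1538) + (-0.1298) + (-0.1851) + (-0.1574) + (-0.0298)) = 0.6856.
With S = 6 species, ln S = 1.7918, so J = 0.6856/1.7918 = 0.3827, i.e. 0.38 to 2 decimal places.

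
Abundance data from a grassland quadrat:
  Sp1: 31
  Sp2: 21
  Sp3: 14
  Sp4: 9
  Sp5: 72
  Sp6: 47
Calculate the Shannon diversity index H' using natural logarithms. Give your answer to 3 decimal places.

1.577

Total N = 31+21+14+9+72+47 = 194, so the proportions are 0.15979, 0.10825, 0.07216, 0.04639, 0.37113, 0.24227 (working shown to 5 dp, full precision carried).
Each pᵢ ln pᵢ term: 0.15979×(-1.83387)=-0.29304, 0.10825×(-2.22334)=-0.24067, 0.07216×(-2.62880)=-0.18971, 0.04639×(-3.07063)=-0.14245, 0.37113×(-0.99119)=-0.36787, 0.24227×(-1.41771)=-0.34347.
Sum = -1.57720, so H' = 1.577.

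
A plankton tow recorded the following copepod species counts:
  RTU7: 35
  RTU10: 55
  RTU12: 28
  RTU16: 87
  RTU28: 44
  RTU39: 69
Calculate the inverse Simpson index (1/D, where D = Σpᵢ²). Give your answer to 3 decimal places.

5.240

Total N = 35+55+28+87+44+69 = 318, so the proportions are 0.1100629, 0.172956, 0.0880503, 0.2735849, 0.1383648, 0.2169811 (working shown to 7 dp, full precision carried).
D = 0.1100629² + 0.172956² + 0.0880503² + 0.2735849² + 0.1383648² + 0.2169811² = 0.0121138 + 0.0299138 + 0.0077529 + 0.0748487 + 0.0191448 + 0.0470808 = 0.1908548.
So 1/D = 5.23959, i.e. 5.240 to 3 decimal places.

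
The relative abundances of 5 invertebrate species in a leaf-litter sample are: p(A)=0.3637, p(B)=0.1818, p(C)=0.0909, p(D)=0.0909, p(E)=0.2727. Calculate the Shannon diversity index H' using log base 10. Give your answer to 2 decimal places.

Each pᵢ log₁₀ pᵢ term (working shown to 4 dp, full precision carried): 0.3637×(-0.4393)=-0.1598, 0.1818×(-0.7404)=-0.1346, 0.0909×(-1.0414)=-0.0947, 0.0909×(-1.0414)=-0.0947, 0.2727×(-0.5643)=-0.1539.
Sum = -0.6376, so H' = 0.64.

0.64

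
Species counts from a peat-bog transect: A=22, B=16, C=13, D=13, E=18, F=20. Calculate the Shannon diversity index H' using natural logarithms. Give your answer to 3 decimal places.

Total N = 22+16+13+13+18+20 = 102, so the proportions are 0.21569, 0.15686, 0.12745, 0.12745, 0.17647, 0.19608 (working shown to 5 dp, full precision carried).
Each pᵢ ln pᵢ term: 0.21569×(-1.53393)=-0.33085, 0.15686×(-1.85238)=-0.29057, 0.12745×(-2.06002)=-0.26255, 0.12745×(-2.06002)=-0.26255, 0.17647×(-1.73460)=-0.30611, 0.19608×(-1.62924)=-0.31946.
Sum = -1.77209, so H' = 1.772.

1.772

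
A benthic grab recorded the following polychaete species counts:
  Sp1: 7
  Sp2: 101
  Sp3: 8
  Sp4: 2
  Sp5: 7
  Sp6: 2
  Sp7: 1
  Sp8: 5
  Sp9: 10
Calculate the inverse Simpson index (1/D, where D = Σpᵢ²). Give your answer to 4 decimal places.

1.9481

Total N = 7+101+8+2+7+2+1+5+10 = 143, so the proportions are 0.048951, 0.7062937, 0.0559441, 0.013986, 0.048951, 0.013986, 0.006993, 0.034965, 0.0699301 (working shown to 7 dp, full precision carried).
D = 0.048951² + 0.7062937² + 0.0559441² + 0.013986² + 0.048951² + 0.013986² + 0.006993² + 0.034965² + 0.0699301² = 0.0023962 + 0.4988508 + 0.0031297 + 0.0001956 + 0.0023962 + 0.0001956 + 0.0000489 + 0.0012226 + 0.0048902 = 0.5133258.
So 1/D = 1.948080, i.e. 1.9481 to 4 decimal places.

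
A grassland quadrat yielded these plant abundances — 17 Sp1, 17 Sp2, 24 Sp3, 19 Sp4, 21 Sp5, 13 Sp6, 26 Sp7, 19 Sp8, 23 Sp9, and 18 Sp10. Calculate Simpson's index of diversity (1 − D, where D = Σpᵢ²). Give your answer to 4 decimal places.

Total N = 17+17+24+19+21+13+26+19+23+18 = 197, so the proportions are 0.086294, 0.086294, 0.121827, 0.096447, 0.106599, 0.06599, 0.13198, 0.096447, 0.116751, 0.091371 (working shown to 6 dp, full precision carried).
D = 0.086294² + 0.086294² + 0.121827² + 0.096447² + 0.106599² + 0.06599² + 0.13198² + 0.096447² + 0.116751² + 0.091371² = 0.007447 + 0.007447 + 0.014842 + 0.009302 + 0.011363 + 0.004355 + 0.017419 + 0.009302 + 0.013631 + 0.008349 = 0.103455.
So 1 − D = 0.896545, i.e. 0.8965 to 4 decimal places.

0.8965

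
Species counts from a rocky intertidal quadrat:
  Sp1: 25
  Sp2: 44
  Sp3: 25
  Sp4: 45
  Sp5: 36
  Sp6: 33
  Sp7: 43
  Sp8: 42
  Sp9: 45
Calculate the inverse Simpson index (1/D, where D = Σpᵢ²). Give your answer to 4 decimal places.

8.6326

Total N = 25+44+25+45+36+33+43+42+45 = 338, so the proportions are 0.0739645, 0.13017751, 0.0739645, 0.13313609, 0.10650888, 0.09763314, 0.12721893, 0.12426036, 0.13313609 (working shown to 8 dp, full precision carried).
D = 0.0739645² + 0.13017751² + 0.0739645² + 0.13313609² + 0.10650888² + 0.09763314² + 0.12721893² + 0.12426036² + 0.13313609² = 0.00547075 + 0.01694619 + 0.00547075 + 0.01772522 + 0.01134414 + 0.00953223 + 0.01618466 + 0.01544064 + 0.01772522 = 0.11583978.
So 1/D = 8.632613, i.e. 8.6326 to 4 decimal places.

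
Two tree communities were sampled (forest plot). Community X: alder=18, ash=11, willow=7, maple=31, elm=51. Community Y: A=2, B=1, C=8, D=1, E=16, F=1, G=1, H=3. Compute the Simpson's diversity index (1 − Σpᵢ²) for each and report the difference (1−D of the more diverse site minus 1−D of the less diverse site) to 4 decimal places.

0.0182

Community X: N=118, proportions 0.1525424, 0.0932203, 0.059322, 0.2627119, 0.4322034, giving 1−D = 0.7087044 (working shown to 7 dp, full precision carried).
Community Y: N=33, proportions 0.0606061, 0.030303, 0.2424242, 0.030303, 0.4848485, 0.030303, 0.030303, 0.0909091, giving 1−D = 0.6905418.
Difference = |0.7087044 − 0.6905418| = 0.0181626, i.e. 0.0182 to 4 decimal places.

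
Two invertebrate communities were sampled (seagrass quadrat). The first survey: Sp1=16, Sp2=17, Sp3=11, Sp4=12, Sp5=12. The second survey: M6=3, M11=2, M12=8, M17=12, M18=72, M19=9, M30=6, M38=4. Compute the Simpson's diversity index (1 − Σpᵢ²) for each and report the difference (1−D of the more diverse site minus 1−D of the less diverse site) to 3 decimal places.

The first survey: N=68, proportions 0.23529, 0.25, 0.16176, 0.17647, 0.17647, giving 1−D = 0.79369 (working shown to 5 dp, full precision carried).
The second survey: N=116, proportions 0.02586, 0.01724, 0.06897, 0.10345, 0.62069, 0.07759, 0.05172, 0.03448, giving 1−D = 0.58844.
Difference = |0.79369 − 0.58844| = 0.20525, i.e. 0.205 to 3 decimal places.

0.205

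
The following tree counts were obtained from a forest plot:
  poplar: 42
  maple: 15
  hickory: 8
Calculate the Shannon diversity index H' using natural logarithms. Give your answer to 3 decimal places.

0.878

Total N = 42+15+8 = 65, so the proportions are 0.64615, 0.23077, 0.12308 (working shown to 5 dp, full precision carried).
Each pᵢ ln pᵢ term: 0.64615×(-0.43672)=-0.28219, 0.23077×(-1.46634)=-0.33839, 0.12308×(-2.09495)=-0.25784.
Sum = -0.87841, so H' = 0.878.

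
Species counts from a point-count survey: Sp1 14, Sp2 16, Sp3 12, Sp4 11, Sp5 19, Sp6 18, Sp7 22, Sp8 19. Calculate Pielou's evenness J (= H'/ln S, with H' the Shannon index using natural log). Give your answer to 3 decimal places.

0.988

Total N = 14+16+12+11+19+18+22+19 = 131, so the proportions are 0.10687, 0.12214, 0.0916, 0.08397, 0.14504, 0.1374, 0.16794, 0.14504 (working shown to 5 dp, full precision carried).
H' = −Σ pᵢ ln pᵢ = −((-0.23898) + (-0.25681) + (-0.21896) + (-0.20802) + (-0.28003) + (-0.27272) + (-0.29963) + (-0.28003)) = 2.05518.
With S = 8 species, ln S = 2.07944, so J = 2.05518/2.07944 = 0.98833, i.e. 0.988 to 3 decimal places.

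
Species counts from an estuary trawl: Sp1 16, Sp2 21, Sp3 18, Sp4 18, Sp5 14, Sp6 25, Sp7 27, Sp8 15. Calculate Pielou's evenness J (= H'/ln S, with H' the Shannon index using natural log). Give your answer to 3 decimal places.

0.988

Total N = 16+21+18+18+14+25+27+15 = 154, so the proportions are 0.1039, 0.13636, 0.11688, 0.11688, 0.09091, 0.16234, 0.17532, 0.0974 (working shown to 5 dp, full precision carried).
H' = −Σ pᵢ ln pᵢ = −((-0.23526) + (-0.27170) + (-0.25090) + (-0.25090) + (-0.21799) + (-0.29514) + (-0.30526) + (-0.22684)) = 2.05399.
With S = 8 species, ln S = 2.07944, so J = 2.05399/2.07944 = 0.98776, i.e. 0.988 to 3 decimal places.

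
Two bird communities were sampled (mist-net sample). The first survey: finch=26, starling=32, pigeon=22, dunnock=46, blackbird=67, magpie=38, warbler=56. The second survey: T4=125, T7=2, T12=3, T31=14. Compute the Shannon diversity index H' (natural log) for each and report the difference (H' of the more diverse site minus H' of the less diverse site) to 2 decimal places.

The first survey: N=287, proportions 0.0906, 0.1115, 0.0767, 0.1603, 0.2334, 0.1324, 0.1951, giving H' = 1.8787 (working shown to 4 dp, full precision carried).
The second survey: N=144, proportions 0.8681, 0.0139, 0.0208, 0.0972, giving H' = 0.4895.
Difference = |1.8787 − 0.4895| = 1.3892, i.e. 1.39 to 2 decimal places.

1.39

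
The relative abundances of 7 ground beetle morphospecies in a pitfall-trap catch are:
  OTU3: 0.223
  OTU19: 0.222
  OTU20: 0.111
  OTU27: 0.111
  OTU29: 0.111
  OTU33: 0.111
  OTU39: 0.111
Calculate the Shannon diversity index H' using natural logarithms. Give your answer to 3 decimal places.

Each pᵢ ln pᵢ term (working shown to 5 dp, full precision carried): 0.223×(-1.50058)=-0.33463, 0.222×(-1.50508)=-0.33413, 0.111×(-2.19823)=-0.24400, 0.111×(-2.19823)=-0.24400, 0.111×(-2.19823)=-0.24400, 0.111×(-2.19823)=-0.24400, 0.111×(-2.19823)=-0.24400.
Sum = -1.88877, so H' = 1.889.

1.889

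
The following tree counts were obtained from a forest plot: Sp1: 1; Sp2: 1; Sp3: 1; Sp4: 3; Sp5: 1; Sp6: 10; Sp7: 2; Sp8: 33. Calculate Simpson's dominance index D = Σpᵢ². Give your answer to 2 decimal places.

0.45

Total N = 1+1+1+3+1+10+2+33 = 52, so the proportions are 0.0192, 0.0192, 0.0192, 0.0577, 0.0192, 0.1923, 0.0385, 0.6346 (working shown to 4 dp, full precision carried).
D = 0.0192² + 0.0192² + 0.0192² + 0.0577² + 0.0192² + 0.1923² + 0.0385² + 0.6346² = 0.0004 + 0.0004 + 0.0004 + 0.0033 + 0.0004 + 0.0370 + 0.0015 + 0.4027 = 0.4460.
To 2 decimal places, D = 0.45.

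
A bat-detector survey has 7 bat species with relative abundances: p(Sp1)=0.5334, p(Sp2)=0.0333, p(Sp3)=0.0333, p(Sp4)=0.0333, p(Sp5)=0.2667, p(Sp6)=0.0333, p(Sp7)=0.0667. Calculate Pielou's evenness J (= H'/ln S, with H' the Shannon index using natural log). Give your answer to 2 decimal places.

0.68

H' = −Σ pᵢ ln pᵢ = −((-0.3352) + (-0.1133) + (-0.1133) + (-0.1133) + (-0.3525) + (-0.1133) + (-0.1806)) = 1.3215 (working shown to 4 dp, full precision carried).
With S = 7 species, ln S = 1.9459, so J = 1.3215/1.9459 = 0.6791, i.e. 0.68 to 2 decimal places.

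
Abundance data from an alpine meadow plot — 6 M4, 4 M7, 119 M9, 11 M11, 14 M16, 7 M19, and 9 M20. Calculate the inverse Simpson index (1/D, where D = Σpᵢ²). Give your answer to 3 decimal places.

Total N = 6+4+119+11+14+7+9 = 170, so the proportions are 0.035294, 0.023529, 0.7, 0.064706, 0.082353, 0.041176, 0.052941 (working shown to 6 dp, full precision carried).
D = 0.035294² + 0.023529² + 0.7² + 0.064706² + 0.082353² + 0.041176² + 0.052941² = 0.001246 + 0.000554 + 0.490000 + 0.004187 + 0.006782 + 0.001696 + 0.002803 = 0.507266.
So 1/D = 1.97135, i.e. 1.971 to 3 decimal places.

1.971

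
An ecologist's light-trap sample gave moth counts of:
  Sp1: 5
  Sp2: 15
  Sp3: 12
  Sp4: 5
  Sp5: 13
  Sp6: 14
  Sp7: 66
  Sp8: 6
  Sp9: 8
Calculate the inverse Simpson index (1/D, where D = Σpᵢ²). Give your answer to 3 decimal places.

3.957

Total N = 5+15+12+5+13+14+66+6+8 = 144, so the proportions are 0.0347222, 0.1041667, 0.0833333, 0.0347222, 0.0902778, 0.0972222, 0.4583333, 0.0416667, 0.0555556 (working shown to 7 dp, full precision carried).
D = 0.0347222² + 0.1041667² + 0.0833333² + 0.0347222² + 0.0902778² + 0.0972222² + 0.4583333² + 0.0416667² + 0.0555556² = 0.0012056 + 0.0108507 + 0.0069444 + 0.0012056 + 0.0081501 + 0.0094522 + 0.2100694 + 0.0017361 + 0.0030864 = 0.2527006.
So 1/D = 3.95725, i.e. 3.957 to 3 decimal places.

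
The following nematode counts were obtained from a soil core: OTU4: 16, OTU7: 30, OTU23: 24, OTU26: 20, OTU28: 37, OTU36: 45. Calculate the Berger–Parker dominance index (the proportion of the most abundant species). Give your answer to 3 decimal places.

Total N = 16+30+24+20+37+45 = 172, so the proportions are 0.09302, 0.17442, 0.13953, 0.11628, 0.21512, 0.26163 (working shown to 5 dp, full precision carried).
The largest proportion is 0.26163, i.e. d = 0.262 to 3 decimal places.

0.262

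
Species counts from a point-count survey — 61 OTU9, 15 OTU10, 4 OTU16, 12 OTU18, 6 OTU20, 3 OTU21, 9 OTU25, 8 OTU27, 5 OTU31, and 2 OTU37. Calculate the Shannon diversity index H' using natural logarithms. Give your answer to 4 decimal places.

1.7352

Total N = 61+15+4+12+6+3+9+8+5+2 = 125, so the proportions are 0.488, 0.12, 0.032, 0.096, 0.048, 0.024, 0.072, 0.064, 0.04, 0.016 (working shown to 6 dp, full precision carried).
Each pᵢ ln pᵢ term: 0.488×(-0.717440)=-0.350111, 0.12×(-2.120264)=-0.254432, 0.032×(-3.442019)=-0.110145, 0.096×(-2.343407)=-0.224967, 0.048×(-3.036554)=-0.145755, 0.024×(-3.729701)=-0.089513, 0.072×(-2.631089)=-0.189438, 0.064×(-2.748872)=-0.175928, 0.04×(-3.218876)=-0.128755, 0.016×(-4.135167)=-0.066163.
Sum = -1.735205, so H' = 1.7352.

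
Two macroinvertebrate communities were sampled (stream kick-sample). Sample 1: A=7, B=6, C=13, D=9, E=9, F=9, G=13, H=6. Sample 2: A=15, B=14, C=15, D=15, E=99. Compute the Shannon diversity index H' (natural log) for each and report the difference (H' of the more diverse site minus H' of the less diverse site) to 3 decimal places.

Sample 1: N=72, proportions 0.09722, 0.08333, 0.18056, 0.125, 0.125, 0.125, 0.18056, 0.08333, giving H' = 2.03866 (working shown to 5 dp, full precision carried).
Sample 2: N=158, proportions 0.09494, 0.08861, 0.09494, 0.09494, 0.62658, giving H' = 1.17825.
Difference = |2.03866 − 1.17825| = 0.86041, i.e. 0.860 to 3 decimal places.

0.860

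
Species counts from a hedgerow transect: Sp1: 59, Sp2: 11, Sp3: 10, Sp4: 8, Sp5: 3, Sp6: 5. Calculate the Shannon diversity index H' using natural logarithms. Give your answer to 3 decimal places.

Total N = 59+11+10+8+3+5 = 96, so the proportions are 0.61458, 0.11458, 0.10417, 0.08333, 0.03125, 0.05208 (working shown to 5 dp, full precision carried).
Each pᵢ ln pᵢ term: 0.61458×(-0.48681)=-0.29919, 0.11458×(-2.16645)=-0.24824, 0.10417×(-2.26176)=-0.23560, 0.08333×(-2.48491)=-0.20708, 0.03125×(-3.46574)=-0.10830, 0.05208×(-2.95491)=-0.15390.
Sum = -1.25231, so H' = 1.252.

1.252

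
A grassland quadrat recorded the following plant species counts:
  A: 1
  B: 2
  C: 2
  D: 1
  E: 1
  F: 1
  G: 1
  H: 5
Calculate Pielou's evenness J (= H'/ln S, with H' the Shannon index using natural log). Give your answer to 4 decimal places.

Total N = 1+2+2+1+1+1+1+5 = 14, so the proportions are 0.071429, 0.142857, 0.142857, 0.071429, 0.071429, 0.071429, 0.071429, 0.357143 (working shown to 6 dp, full precision carried).
H' = −Σ pᵢ ln pᵢ = −((-0.188504) + (-0.277987) + (-0.277987) + (-0.188504) + (-0.188504) + (-0.188504) + (-0.188504) + (-0.367721)) = 1.866216.
With S = 8 species, ln S = 2.079442, so J = 1.866216/2.079442 = 0.897460, i.e. 0.8975 to 4 decimal places.

0.8975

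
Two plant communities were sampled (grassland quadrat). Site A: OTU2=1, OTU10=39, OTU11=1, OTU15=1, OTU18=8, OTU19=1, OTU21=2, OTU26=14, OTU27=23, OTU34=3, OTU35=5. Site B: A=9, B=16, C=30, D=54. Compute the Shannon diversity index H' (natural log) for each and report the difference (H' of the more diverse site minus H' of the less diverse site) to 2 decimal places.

Site A: N=98, proportions 0.0102, 0.398, 0.0102, 0.0102, 0.0816, 0.0102, 0.0204, 0.1429, 0.2347, 0.0306, 0.051, giving H' = 1.7145 (working shown to 4 dp, full precision carried).
Site B: N=109, proportions 0.0826, 0.1468, 0.2752, 0.4954, giving H' = 1.1906.
Difference = |1.7145 − 1.1906| = 0.5239, i.e. 0.52 to 2 decimal places.

0.52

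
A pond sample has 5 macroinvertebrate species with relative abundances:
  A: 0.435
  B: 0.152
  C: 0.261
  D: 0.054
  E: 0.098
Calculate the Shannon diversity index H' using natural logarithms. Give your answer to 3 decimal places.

Each pᵢ ln pᵢ term (working shown to 5 dp, full precision carried): 0.435×(-0.83241)=-0.36210, 0.152×(-1.88387)=-0.28635, 0.261×(-1.34323)=-0.35058, 0.054×(-2.91877)=-0.15761, 0.098×(-2.32279)=-0.22763.
Sum = -1.38428, so H' = 1.384.

1.384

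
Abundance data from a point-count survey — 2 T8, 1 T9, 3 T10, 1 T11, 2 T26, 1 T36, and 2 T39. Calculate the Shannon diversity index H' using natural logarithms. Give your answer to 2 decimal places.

Total N = 2+1+3+1+2+1+2 = 12, so the proportions are 0.1667, 0.0833, 0.25, 0.0833, 0.1667, 0.0833, 0.1667 (working shown to 4 dp, full precision carried).
Each pᵢ ln pᵢ term: 0.1667×(-1.7918)=-0.2986, 0.0833×(-2.4849)=-0.2071, 0.25×(-1.3863)=-0.3466, 0.0833×(-2.4849)=-0.2071, 0.1667×(-1.7918)=-0.2986, 0.0833×(-2.4849)=-0.2071, 0.1667×(-1.7918)=-0.2986.
Sum = -1.8637, so H' = 1.86.

1.86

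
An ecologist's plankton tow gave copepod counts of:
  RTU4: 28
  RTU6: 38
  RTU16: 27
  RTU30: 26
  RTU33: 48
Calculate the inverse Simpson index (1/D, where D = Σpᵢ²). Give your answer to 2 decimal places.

Total N = 28+38+27+26+48 = 167, so the proportions are 0.167665, 0.227545, 0.161677, 0.155689, 0.287425 (working shown to 6 dp, full precision carried).
D = 0.167665² + 0.227545² + 0.161677² + 0.155689² + 0.287425² = 0.028111 + 0.051777 + 0.026139 + 0.024239 + 0.082613 = 0.212880.
So 1/D = 4.6975, i.e. 4.70 to 2 decimal places.

4.70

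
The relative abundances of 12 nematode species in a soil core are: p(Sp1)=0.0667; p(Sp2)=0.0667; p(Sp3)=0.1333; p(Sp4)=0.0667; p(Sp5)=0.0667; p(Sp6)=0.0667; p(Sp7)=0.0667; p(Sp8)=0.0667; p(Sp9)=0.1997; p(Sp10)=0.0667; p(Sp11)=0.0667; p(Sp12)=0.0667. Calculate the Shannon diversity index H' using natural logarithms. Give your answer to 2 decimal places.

Each pᵢ ln pᵢ term (working shown to 4 dp, full precision carried): 0.0667×(-2.7076)=-0.1806, 0.0667×(-2.7076)=-0.1806, 0.1333×(-2.0152)=-0.2686, 0.0667×(-2.7076)=-0.1806, 0.0667×(-2.7076)=-0.1806, 0.0667×(-2.7076)=-0.1806, 0.0667×(-2.7076)=-0.1806, 0.0667×(-2.7076)=-0.1806, 0.1997×(-1.6109)=-0.3217, 0.0667×(-2.7076)=-0.1806, 0.0667×(-2.7076)=-0.1806, 0.0667×(-2.7076)=-0.1806.
Sum = -2.3963, so H' = 2.40.

2.40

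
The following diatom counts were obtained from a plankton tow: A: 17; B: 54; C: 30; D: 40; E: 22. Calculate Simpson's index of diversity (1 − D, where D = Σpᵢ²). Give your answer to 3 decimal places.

Total N = 17+54+30+40+22 = 163, so the proportions are 0.10429, 0.33129, 0.18405, 0.2454, 0.13497 (working shown to 5 dp, full precision carried).
D = 0.10429² + 0.33129² + 0.18405² + 0.2454² + 0.13497² = 0.01088 + 0.10975 + 0.03387 + 0.06022 + 0.01822 = 0.23294.
So 1 − D = 0.76706, i.e. 0.767 to 3 decimal places.

0.767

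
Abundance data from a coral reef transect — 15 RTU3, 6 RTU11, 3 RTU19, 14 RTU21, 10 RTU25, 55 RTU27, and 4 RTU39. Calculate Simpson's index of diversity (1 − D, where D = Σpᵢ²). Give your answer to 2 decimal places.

Total N = 15+6+3+14+10+55+4 = 107, so the proportions are 0.14019, 0.05607, 0.02804, 0.13084, 0.09346, 0.51402, 0.03738 (working shown to 5 dp, full precision carried).
D = 0.14019² + 0.05607² + 0.02804² + 0.13084² + 0.09346² + 0.51402² + 0.03738² = 0.01965 + 0.00314 + 0.00079 + 0.01712 + 0.00873 + 0.26422 + 0.00140 = 0.31505.
So 1 − D = 0.68495, i.e. 0.68 to 2 decimal places.

0.68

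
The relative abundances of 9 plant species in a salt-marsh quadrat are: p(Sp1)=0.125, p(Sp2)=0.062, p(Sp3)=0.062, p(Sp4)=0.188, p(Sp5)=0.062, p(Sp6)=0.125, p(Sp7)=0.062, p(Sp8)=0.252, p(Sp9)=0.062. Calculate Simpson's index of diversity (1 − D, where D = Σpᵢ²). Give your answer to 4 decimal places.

0.8507

D = 0.125² + 0.062² + 0.062² + 0.188² + 0.062² + 0.125² + 0.062² + 0.252² + 0.062² = 0.015625 + 0.003844 + 0.003844 + 0.035344 + 0.003844 + 0.015625 + 0.003844 + 0.063504 + 0.003844 = 0.149318 (working shown to 6 dp, full precision carried).
So 1 − D = 0.850682, i.e. 0.8507 to 4 decimal places.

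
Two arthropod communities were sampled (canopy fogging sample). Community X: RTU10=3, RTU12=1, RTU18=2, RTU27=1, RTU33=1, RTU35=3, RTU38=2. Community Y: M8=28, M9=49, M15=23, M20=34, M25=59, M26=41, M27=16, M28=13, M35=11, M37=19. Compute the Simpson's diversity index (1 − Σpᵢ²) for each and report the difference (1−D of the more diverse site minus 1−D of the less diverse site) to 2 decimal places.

0.04

Community X: N=13, proportions 0.2308, 0.0769, 0.1538, 0.0769, 0.0769, 0.2308, 0.1538, giving 1−D = 0.8284 (working shown to 4 dp, full precision carried).
Community Y: N=293, proportions 0.0956, 0.1672, 0.0785, 0.116, 0.2014, 0.1399, 0.0546, 0.0444, 0.0375, 0.0648, giving 1−D = 0.8726.
Difference = |0.8284 − 0.8726| = 0.0442, i.e. 0.04 to 2 decimal places.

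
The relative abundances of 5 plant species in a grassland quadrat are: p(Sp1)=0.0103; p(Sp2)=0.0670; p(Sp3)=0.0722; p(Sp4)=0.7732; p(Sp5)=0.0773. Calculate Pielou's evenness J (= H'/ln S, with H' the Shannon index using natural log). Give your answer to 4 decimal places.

0.5062

H' = −Σ pᵢ ln pᵢ = −((-0.047129) + (-0.181105) + (-0.189764) + (-0.198881) + (-0.197893)) = 0.814772 (working shown to 6 dp, full precision carried).
With S = 5 species, ln S = 1.609438, so J = 0.814772/1.609438 = 0.506246, i.e. 0.5062 to 4 decimal places.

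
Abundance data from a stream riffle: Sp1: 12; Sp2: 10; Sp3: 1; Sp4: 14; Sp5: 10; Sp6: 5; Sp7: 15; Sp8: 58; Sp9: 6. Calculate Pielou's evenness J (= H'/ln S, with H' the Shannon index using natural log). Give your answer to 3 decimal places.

0.802

Total N = 12+10+1+14+10+5+15+58+6 = 131, so the proportions are 0.0916, 0.07634, 0.00763, 0.10687, 0.07634, 0.03817, 0.1145, 0.44275, 0.0458 (working shown to 5 dp, full precision carried).
H' = −Σ pᵢ ln pᵢ = −((-0.21896) + (-0.19638) + (-0.03722) + (-0.23898) + (-0.19638) + (-0.12465) + (-0.24815) + (-0.36073) + (-0.14123)) = 1.76267.
With S = 9 species, ln S = 2.19722, so J = 1.76267/2.19722 = 0.80222, i.e. 0.802 to 3 decimal places.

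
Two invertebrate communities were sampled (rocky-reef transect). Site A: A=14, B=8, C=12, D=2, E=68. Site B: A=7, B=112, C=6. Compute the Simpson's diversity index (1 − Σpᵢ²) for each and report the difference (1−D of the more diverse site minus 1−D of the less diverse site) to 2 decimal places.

Site A: N=104, proportions 0.13462, 0.07692, 0.11538, 0.01923, 0.65385, giving 1−D = 0.53476 (working shown to 5 dp, full precision carried).
Site B: N=125, proportions 0.056, 0.896, 0.048, giving 1−D = 0.19174.
Difference = |0.53476 − 0.19174| = 0.34302, i.e. 0.34 to 2 decimal places.

0.34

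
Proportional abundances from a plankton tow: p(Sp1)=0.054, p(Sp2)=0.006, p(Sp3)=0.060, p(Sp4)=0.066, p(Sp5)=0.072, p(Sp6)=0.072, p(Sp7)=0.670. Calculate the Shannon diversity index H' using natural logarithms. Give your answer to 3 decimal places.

Each pᵢ ln pᵢ term (working shown to 5 dp, full precision carried): 0.054×(-2.91877)=-0.15761, 0.006×(-5.11600)=-0.03070, 0.06×(-2.81341)=-0.16880, 0.066×(-2.71810)=-0.17939, 0.072×(-2.63109)=-0.18944, 0.072×(-2.63109)=-0.18944, 0.67×(-0.40048)=-0.26832.
Sum = -1.18371, so H' = 1.184.

1.184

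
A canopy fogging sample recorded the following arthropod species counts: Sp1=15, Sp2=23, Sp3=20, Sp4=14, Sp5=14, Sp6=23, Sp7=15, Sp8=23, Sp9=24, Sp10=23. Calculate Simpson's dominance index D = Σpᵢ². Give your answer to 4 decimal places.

0.1045

Total N = 15+23+20+14+14+23+15+23+24+23 = 194, so the proportions are 0.07732, 0.118557, 0.103093, 0.072165, 0.072165, 0.118557, 0.07732, 0.118557, 0.123711, 0.118557 (working shown to 6 dp, full precision carried).
D = 0.07732² + 0.118557² + 0.103093² + 0.072165² + 0.072165² + 0.118557² + 0.07732² + 0.118557² + 0.123711² + 0.118557² = 0.005978 + 0.014056 + 0.010628 + 0.005208 + 0.005208 + 0.014056 + 0.005978 + 0.014056 + 0.015304 + 0.014056 = 0.104528.
To 4 decimal places, D = 0.1045.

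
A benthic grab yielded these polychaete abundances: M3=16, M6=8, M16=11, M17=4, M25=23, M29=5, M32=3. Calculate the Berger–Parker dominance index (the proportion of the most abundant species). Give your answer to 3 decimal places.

Total N = 16+8+11+4+23+5+3 = 70, so the proportions are 0.22857, 0.11429, 0.15714, 0.05714, 0.32857, 0.07143, 0.04286 (working shown to 5 dp, full precision carried).
The largest proportion is 0.32857, i.e. d = 0.329 to 3 decimal places.

0.329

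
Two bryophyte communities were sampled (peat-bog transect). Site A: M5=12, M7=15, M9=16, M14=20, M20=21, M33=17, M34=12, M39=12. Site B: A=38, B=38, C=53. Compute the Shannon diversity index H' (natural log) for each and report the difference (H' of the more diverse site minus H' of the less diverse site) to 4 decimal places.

Site A: N=125, proportions 0.096, 0.12, 0.128, 0.16, 0.168, 0.136, 0.096, 0.096, giving H' = 2.056689 (working shown to 6 dp, full precision carried).
Site B: N=129, proportions 0.294574, 0.294574, 0.410853, giving H' = 1.085533.
Difference = |2.056689 − 1.085533| = 0.971156, i.e. 0.9712 to 4 decimal places.

0.9712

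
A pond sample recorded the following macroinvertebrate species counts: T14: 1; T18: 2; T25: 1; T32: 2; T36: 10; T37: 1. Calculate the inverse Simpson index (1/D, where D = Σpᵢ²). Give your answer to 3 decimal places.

2.604

Total N = 1+2+1+2+10+1 = 17, so the proportions are 0.058824, 0.117647, 0.058824, 0.117647, 0.588235, 0.058824 (working shown to 6 dp, full precision carried).
D = 0.058824² + 0.117647² + 0.058824² + 0.117647² + 0.588235² + 0.058824² = 0.003460 + 0.013841 + 0.003460 + 0.013841 + 0.346021 + 0.003460 = 0.384083.
So 1/D = 2.60360, i.e. 2.604 to 3 decimal places.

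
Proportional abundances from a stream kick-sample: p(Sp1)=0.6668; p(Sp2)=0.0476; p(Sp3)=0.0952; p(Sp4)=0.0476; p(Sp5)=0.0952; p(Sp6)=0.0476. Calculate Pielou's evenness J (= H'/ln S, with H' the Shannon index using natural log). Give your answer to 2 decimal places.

H' = −Σ pᵢ ln pᵢ = −((-0.2702) + (-0.1449) + (-0.2239) + (-0.1449) + (-0.2239) + (-0.1449)) = 1.1528 (working shown to 4 dp, full precision carried).
With S = 6 species, ln S = 1.7918, so J = 1.1528/1.7918 = 0.6434, i.e. 0.64 to 2 decimal places.

0.64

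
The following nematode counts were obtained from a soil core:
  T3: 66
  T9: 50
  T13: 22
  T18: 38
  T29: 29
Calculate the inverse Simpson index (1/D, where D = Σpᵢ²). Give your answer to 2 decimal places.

4.37

Total N = 66+50+22+38+29 = 205, so the proportions are 0.321951, 0.243902, 0.107317, 0.185366, 0.141463 (working shown to 6 dp, full precision carried).
D = 0.321951² + 0.243902² + 0.107317² + 0.185366² + 0.141463² = 0.103653 + 0.059488 + 0.011517 + 0.034360 + 0.020012 = 0.229030.
So 1/D = 4.3662, i.e. 4.37 to 2 decimal places.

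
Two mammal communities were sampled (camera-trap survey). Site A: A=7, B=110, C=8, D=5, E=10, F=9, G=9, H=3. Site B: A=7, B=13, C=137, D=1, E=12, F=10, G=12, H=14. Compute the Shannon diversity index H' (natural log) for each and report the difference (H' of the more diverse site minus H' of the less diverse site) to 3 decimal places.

0.024

Site A: N=161, proportions 0.04348, 0.68323, 0.04969, 0.03106, 0.06211, 0.0559, 0.0559, 0.01863, giving H' = 1.22284 (working shown to 5 dp, full precision carried).
Site B: N=206, proportions 0.03398, 0.06311, 0.66505, 0.00485, 0.05825, 0.04854, 0.05825, 0.06796, giving H' = 1.24723.
Difference = |1.22284 − 1.24723| = 0.02439, i.e. 0.024 to 3 decimal places.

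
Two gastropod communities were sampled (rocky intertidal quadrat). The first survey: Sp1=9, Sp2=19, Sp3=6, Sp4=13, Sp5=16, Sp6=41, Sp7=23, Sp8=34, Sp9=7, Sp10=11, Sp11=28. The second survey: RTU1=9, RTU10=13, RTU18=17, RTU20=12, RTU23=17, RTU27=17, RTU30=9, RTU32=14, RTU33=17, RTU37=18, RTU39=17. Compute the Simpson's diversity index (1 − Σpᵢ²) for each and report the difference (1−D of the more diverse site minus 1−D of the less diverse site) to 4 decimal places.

The first survey: N=207, proportions 0.0434783, 0.0917874, 0.0289855, 0.0628019, 0.0772947, 0.1980676, 0.1111111, 0.1642512, 0.0338164, 0.0531401, 0.1352657, giving 1−D = 0.8781068 (working shown to 7 dp, full precision carried).
The second survey: N=160, proportions 0.05625, 0.08125, 0.10625, 0.075, 0.10625, 0.10625, 0.05625, 0.0875, 0.10625, 0.1125, 0.10625, giving 1−D = 0.9046875.
Difference = |0.8781068 − 0.9046875| = 0.0265807, i.e. 0.0266 to 4 decimal places.

0.0266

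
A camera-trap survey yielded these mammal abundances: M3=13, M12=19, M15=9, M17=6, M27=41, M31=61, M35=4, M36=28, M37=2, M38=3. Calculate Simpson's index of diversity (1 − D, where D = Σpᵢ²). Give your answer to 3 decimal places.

0.802

Total N = 13+19+9+6+41+61+4+28+2+3 = 186, so the proportions are 0.06989, 0.10215, 0.04839, 0.03226, 0.22043, 0.32796, 0.02151, 0.15054, 0.01075, 0.01613 (working shown to 5 dp, full precision carried).
D = 0.06989² + 0.10215² + 0.04839² + 0.03226² + 0.22043² + 0.32796² + 0.02151² + 0.15054² + 0.01075² + 0.01613² = 0.00488 + 0.01043 + 0.00234 + 0.00104 + 0.04859 + 0.10756 + 0.00046 + 0.02266 + 0.00012 + 0.00026 = 0.19835.
So 1 − D = 0.80165, i.e. 0.802 to 3 decimal places.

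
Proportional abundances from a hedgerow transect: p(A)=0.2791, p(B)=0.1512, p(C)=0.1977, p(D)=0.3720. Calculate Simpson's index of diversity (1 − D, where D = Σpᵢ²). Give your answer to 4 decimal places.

0.7218

D = 0.2791² + 0.1512² + 0.1977² + 0.372² = 0.077897 + 0.022861 + 0.039085 + 0.138384 = 0.278228 (working shown to 6 dp, full precision carried).
So 1 − D = 0.721772, i.e. 0.7218 to 4 decimal places.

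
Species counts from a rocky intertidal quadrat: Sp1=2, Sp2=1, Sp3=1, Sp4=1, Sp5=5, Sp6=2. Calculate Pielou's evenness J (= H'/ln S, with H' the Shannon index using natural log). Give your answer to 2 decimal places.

Total N = 2+1+1+1+5+2 = 12, so the proportions are 0.1667, 0.0833, 0.0833, 0.0833, 0.4167, 0.1667 (working shown to 4 dp, full precision carried).
H' = −Σ pᵢ ln pᵢ = −((-0.2986) + (-0.2071) + (-0.2071) + (-0.2071) + (-0.3648) + (-0.2986)) = 1.5833.
With S = 6 species, ln S = 1.7918, so J = 1.5833/1.7918 = 0.8836, i.e. 0.88 to 2 decimal places.

0.88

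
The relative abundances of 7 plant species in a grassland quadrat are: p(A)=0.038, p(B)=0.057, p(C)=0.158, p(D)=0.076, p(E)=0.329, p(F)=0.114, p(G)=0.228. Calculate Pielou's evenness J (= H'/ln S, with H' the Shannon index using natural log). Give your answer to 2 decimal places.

0.89

H' = −Σ pᵢ ln pᵢ = −((-0.1243) + (-0.1633) + (-0.2915) + (-0.1959) + (-0.3657) + (-0.2476) + (-0.3371)) = 1.7253 (working shown to 4 dp, full precision carried).
With S = 7 species, ln S = 1.9459, so J = 1.7253/1.9459 = 0.8866, i.e. 0.89 to 2 decimal places.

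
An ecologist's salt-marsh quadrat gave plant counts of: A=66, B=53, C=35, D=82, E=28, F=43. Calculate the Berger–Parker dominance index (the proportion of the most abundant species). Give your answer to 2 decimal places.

0.27

Total N = 66+53+35+82+28+43 = 307, so the proportions are 0.215, 0.1726, 0.114, 0.2671, 0.0912, 0.1401 (working shown to 4 dp, full precision carried).
The largest proportion is 0.2671, i.e. d = 0.27 to 2 decimal places.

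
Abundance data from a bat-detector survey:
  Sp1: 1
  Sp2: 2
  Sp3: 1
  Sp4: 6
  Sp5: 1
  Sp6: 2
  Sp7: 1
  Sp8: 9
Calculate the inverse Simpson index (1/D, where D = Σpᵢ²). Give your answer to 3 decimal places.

4.101

Total N = 1+2+1+6+1+2+1+9 = 23, so the proportions are 0.0434783, 0.0869565, 0.0434783, 0.2608696, 0.0434783, 0.0869565, 0.0434783, 0.3913043 (working shown to 7 dp, full precision carried).
D = 0.0434783² + 0.0869565² + 0.0434783² + 0.2608696² + 0.0434783² + 0.0869565² + 0.0434783² + 0.3913043² = 0.0018904 + 0.0075614 + 0.0018904 + 0.0680529 + 0.0018904 + 0.0075614 + 0.0018904 + 0.1531191 = 0.2438563.
So 1/D = 4.10078, i.e. 4.101 to 3 decimal places.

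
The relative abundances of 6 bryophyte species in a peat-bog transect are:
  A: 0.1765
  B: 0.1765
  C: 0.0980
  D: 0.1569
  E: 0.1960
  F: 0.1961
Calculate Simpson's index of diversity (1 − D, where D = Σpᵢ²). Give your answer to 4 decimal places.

D = 0.1765² + 0.1765² + 0.098² + 0.1569² + 0.196² + 0.1961² = 0.031152 + 0.031152 + 0.009604 + 0.024618 + 0.038416 + 0.038455 = 0.173397 (working shown to 6 dp, full precision carried).
So 1 − D = 0.826603, i.e. 0.8266 to 4 decimal places.

0.8266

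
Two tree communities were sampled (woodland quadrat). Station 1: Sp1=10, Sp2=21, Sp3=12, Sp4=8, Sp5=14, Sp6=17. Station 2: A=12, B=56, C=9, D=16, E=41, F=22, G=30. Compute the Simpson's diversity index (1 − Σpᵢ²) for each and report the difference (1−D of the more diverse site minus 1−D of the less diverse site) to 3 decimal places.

Station 1: N=82, proportions 0.12195, 0.2561, 0.14634, 0.09756, 0.17073, 0.20732, giving 1−D = 0.81648 (working shown to 5 dp, full precision carried).
Station 2: N=186, proportions 0.06452, 0.30108, 0.04839, 0.08602, 0.22043, 0.11828, 0.16129, giving 1−D = 0.80686.
Difference = |0.81648 − 0.80686| = 0.00962, i.e. 0.010 to 3 decimal places.

0.010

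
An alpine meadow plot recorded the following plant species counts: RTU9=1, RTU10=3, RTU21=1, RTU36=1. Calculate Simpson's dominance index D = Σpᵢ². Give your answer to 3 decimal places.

Total N = 1+3+1+1 = 6, so the proportions are 0.16667, 0.5, 0.16667, 0.16667 (working shown to 5 dp, full precision carried).
D = 0.16667² + 0.5² + 0.16667² + 0.16667² = 0.02778 + 0.25000 + 0.02778 + 0.02778 = 0.33333.
To 3 decimal places, D = 0.333.

0.333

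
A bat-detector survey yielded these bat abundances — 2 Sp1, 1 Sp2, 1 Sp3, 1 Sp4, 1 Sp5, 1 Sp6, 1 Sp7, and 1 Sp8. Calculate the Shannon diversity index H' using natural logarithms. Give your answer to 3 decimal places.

2.043

Total N = 2+1+1+1+1+1+1+1 = 9, so the proportions are 0.22222, 0.11111, 0.11111, 0.11111, 0.11111, 0.11111, 0.11111, 0.11111 (working shown to 5 dp, full precision carried).
Each pᵢ ln pᵢ term: 0.22222×(-1.50408)=-0.33424, 0.11111×(-2.19722)=-0.24414, 0.11111×(-2.19722)=-0.24414, 0.11111×(-2.19722)=-0.24414, 0.11111×(-2.19722)=-0.24414, 0.11111×(-2.19722)=-0.24414, 0.11111×(-2.19722)=-0.24414, 0.11111×(-2.19722)=-0.24414.
Sum = -2.04319, so H' = 2.043.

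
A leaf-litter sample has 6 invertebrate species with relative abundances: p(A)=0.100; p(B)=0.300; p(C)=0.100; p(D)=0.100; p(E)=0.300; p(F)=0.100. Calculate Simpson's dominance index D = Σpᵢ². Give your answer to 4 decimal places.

0.2200

D = 0.1² + 0.3² + 0.1² + 0.1² + 0.3² + 0.1² = 0.010000 + 0.090000 + 0.010000 + 0.010000 + 0.090000 + 0.010000 = 0.220000 (working shown to 6 dp, full precision carried).
To 4 decimal places, D = 0.2200.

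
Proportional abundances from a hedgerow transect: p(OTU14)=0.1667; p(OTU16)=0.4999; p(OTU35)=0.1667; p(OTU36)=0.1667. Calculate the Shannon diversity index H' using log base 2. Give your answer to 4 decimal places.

1.7926

Each pᵢ log₂ pᵢ term (working shown to 6 dp, full precision carried): 0.1667×(-2.584674)=-0.430865, 0.4999×(-1.000289)=-0.500044, 0.1667×(-2.584674)=-0.430865, 0.1667×(-2.584674)=-0.430865.
Sum = -1.792640, so H' = 1.7926.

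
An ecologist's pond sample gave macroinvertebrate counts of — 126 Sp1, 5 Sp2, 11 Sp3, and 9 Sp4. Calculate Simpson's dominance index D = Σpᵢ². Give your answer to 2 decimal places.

Total N = 126+5+11+9 = 151, so the proportions are 0.8344, 0.0331, 0.0728, 0.0596 (working shown to 4 dp, full precision carried).
D = 0.8344² + 0.0331² + 0.0728² + 0.0596² = 0.6963 + 0.0011 + 0.0053 + 0.0036 = 0.7062.
To 2 decimal places, D = 0.71.

0.71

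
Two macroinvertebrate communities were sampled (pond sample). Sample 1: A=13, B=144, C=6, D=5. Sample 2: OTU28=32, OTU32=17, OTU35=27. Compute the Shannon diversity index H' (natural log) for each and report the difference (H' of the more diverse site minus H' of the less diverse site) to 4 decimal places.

0.5131

Sample 1: N=168, proportions 0.077381, 0.8571429, 0.0357143, 0.0297619, giving H' = 0.5537544 (working shown to 7 dp, full precision carried).
Sample 2: N=76, proportions 0.4210526, 0.2236842, 0.3552632, giving H' = 1.0668416.
Difference = |0.5537544 − 1.0668416| = 0.5130872, i.e. 0.5131 to 4 decimal places.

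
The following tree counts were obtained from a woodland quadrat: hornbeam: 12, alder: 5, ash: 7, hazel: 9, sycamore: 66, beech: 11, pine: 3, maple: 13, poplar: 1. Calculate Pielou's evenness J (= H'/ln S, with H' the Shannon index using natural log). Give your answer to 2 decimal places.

0.73

Total N = 12+5+7+9+66+11+3+13+1 = 127, so the proportions are 0.0945, 0.0394, 0.0551, 0.0709, 0.5197, 0.0866, 0.0236, 0.1024, 0.0079 (working shown to 4 dp, full precision carried).
H' = −Σ pᵢ ln pᵢ = −((-0.2229) + (-0.1274) + (-0.1597) + (-0.1876) + (-0.3402) + (-0.2119) + (-0.0885) + (-0.2333) + (-0.0381)) = 1.6096.
With S = 9 species, ln S = 2.1972, so J = 1.6096/2.1972 = 0.7325, i.e. 0.73 to 2 decimal places.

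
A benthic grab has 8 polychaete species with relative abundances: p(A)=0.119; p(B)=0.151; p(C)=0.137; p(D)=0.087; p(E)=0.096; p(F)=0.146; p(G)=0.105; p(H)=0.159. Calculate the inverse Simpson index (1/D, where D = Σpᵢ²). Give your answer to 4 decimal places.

7.6842

D = 0.119² + 0.151² + 0.137² + 0.087² + 0.096² + 0.146² + 0.105² + 0.159² = 0.01416100 + 0.02280100 + 0.01876900 + 0.00756900 + 0.00921600 + 0.02131600 + 0.01102500 + 0.02528100 = 0.13013800 (working shown to 8 dp, full precision carried).
So 1/D = 7.684151, i.e. 7.6842 to 4 decimal places.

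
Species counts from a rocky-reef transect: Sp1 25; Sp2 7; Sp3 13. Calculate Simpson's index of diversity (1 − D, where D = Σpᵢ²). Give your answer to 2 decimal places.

Total N = 25+7+13 = 45, so the proportions are 0.5556, 0.1556, 0.2889 (working shown to 4 dp, full precision carried).
D = 0.5556² + 0.1556² + 0.2889² = 0.3086 + 0.0242 + 0.0835 = 0.4163.
So 1 − D = 0.5837, i.e. 0.58 to 2 decimal places.

0.58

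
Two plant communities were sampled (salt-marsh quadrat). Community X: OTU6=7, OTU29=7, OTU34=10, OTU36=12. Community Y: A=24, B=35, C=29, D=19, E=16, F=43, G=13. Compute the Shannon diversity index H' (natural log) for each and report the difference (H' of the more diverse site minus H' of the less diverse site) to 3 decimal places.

Community X: N=36, proportions 0.19444, 0.19444, 0.27778, 0.33333, giving H' = 1.35887 (working shown to 5 dp, full precision carried).
Community Y: N=179, proportions 0.13408, 0.19553, 0.16201, 0.10615, 0.08939, 0.24022, 0.07263, giving H' = 1.87038.
Difference = |1.35887 − 1.87038| = 0.51151, i.e. 0.512 to 3 decimal places.

0.512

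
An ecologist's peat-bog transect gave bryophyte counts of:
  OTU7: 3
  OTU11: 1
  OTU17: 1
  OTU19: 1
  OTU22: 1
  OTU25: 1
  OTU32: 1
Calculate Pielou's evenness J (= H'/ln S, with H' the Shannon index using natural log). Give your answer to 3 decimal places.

0.941

Total N = 3+1+1+1+1+1+1 = 9, so the proportions are 0.33333, 0.11111, 0.11111, 0.11111, 0.11111, 0.11111, 0.11111 (working shown to 5 dp, full precision carried).
H' = −Σ pᵢ ln pᵢ = −((-0.36620) + (-0.24414) + (-0.24414) + (-0.24414) + (-0.24414) + (-0.24414) + (-0.24414)) = 1.83102.
With S = 7 species, ln S = 1.94591, so J = 1.83102/1.94591 = 0.94096, i.e. 0.941 to 3 decimal places.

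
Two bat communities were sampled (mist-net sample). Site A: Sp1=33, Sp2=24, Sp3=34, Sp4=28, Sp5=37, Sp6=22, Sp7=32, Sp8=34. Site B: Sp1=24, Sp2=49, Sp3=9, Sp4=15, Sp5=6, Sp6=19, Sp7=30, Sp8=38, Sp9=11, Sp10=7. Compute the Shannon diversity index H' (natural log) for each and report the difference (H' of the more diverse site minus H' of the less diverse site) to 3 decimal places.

Site A: N=244, proportions 0.1352459, 0.0983607, 0.1393443, 0.1147541, 0.1516393, 0.0901639, 0.1311475, 0.1393443, giving H' = 2.0657636 (working shown to 7 dp, full precision carried).
Site B: N=208, proportions 0.1153846, 0.2355769, 0.0432692, 0.0721154, 0.0288462, 0.0913462, 0.1442308, 0.1826923, 0.0528846, 0.0336538, giving H' = 2.0955882.
Difference = |2.0657636 − 2.0955882| = 0.0298246, i.e. 0.030 to 3 decimal places.

0.030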